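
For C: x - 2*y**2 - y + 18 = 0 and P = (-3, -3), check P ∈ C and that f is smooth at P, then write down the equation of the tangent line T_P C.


Tangent line at P: x + 11*y + 36 = 0.

Step 1: f(-3, -3) = 0, so P lies on C.
Step 2: partial derivatives
  f_x(x, y) = 1, f_y(x, y) = -4*y - 1.
  f_x(P) = 1, f_y(P) = 11 (gradient nonzero, so P is smooth).
Step 3: tangent line at P: 1·(x − -3) + 11·(y − -3) = 0.
Expanding: x + 11*y + 36 = 0.


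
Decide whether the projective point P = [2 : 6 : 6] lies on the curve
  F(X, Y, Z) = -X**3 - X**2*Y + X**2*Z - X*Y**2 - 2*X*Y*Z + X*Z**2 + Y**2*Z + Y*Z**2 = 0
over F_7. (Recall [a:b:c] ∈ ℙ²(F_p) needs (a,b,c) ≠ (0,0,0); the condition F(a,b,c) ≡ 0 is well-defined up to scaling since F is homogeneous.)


F(2,6,6) ≡ 0 (mod 7); P is on the curve.

Evaluate F(2, 6, 6) term-by-term (mod 7).
  -X**3 ↦ -1·8·1·1 = -8
  -X**2*Y ↦ -1·4·6·1 = -24
  X**2*Z ↦ 1·4·1·6 = 24
  -X*Y**2 ↦ -1·2·36·1 = -72
  -2*X*Y*Z ↦ -2·2·6·6 = -144
  X*Z**2 ↦ 1·2·1·36 = 72
  Y**2*Z ↦ 1·1·36·6 = 216
  Y*Z**2 ↦ 1·1·6·36 = 216
Sum: F(2, 6, 6) = (-8) + (-24) + (24) + (-72) + (-144) + (72) + (216) + (216) = 280.
Reducing mod 7: 280 ≡ 0 (mod 7).
Since F(a, b, c) ≡ 0 (mod 7), P lies on the curve.


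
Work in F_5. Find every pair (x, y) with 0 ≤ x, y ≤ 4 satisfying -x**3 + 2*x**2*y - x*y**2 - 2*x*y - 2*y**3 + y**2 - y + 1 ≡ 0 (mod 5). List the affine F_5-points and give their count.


Affine F_5-points: {(0, 4), (1, 0), (3, 3), (4, 1), (4, 2), (4, 3)}; count = 6.

For each of the 25 pairs (x, y) ∈ F_5², evaluate f(x, y) mod 5. Record the zeros.
  x = 0: [0↦1, 1↦4, 2↦2, 3↦3, 4↦0]  zeros at y ∈ {4}
  x = 1: [0↦0, 1↦2, 2↦2, 3↦3, 4↦3]  zeros at y ∈ {0}
  x = 2: [0↦3, 1↦3, 2↦4, 3↦4, 4↦1]  zeros at y ∈ ∅
  x = 3: [0↦4, 1↦1, 2↦2, 3↦0, 4↦3]  zeros at y ∈ {3}
  x = 4: [0↦2, 1↦0, 2↦0, 3↦0, 4↦3]  zeros at y ∈ {1, 2, 3}
Collecting zeros: affine points = {(0, 4), (1, 0), (3, 3), (4, 1), (4, 2), (4, 3)}.
Total count |C(F_5)_aff| = 6.


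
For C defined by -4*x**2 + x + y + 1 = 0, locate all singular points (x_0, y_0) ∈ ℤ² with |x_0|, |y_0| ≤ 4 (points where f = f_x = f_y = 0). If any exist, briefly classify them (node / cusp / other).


No singular points in the scanned grid; C is smooth there.

Compute partial derivatives:
  f_x = 1 - 8*x.
  f_y = 1.
f_y = 1 is a nonzero constant, so f_y never vanishes: no point (x, y) can satisfy f = f_x = f_y = 0. In particular no (x, y) ∈ {−4, ..., 4}² is singular; the curve is smooth.


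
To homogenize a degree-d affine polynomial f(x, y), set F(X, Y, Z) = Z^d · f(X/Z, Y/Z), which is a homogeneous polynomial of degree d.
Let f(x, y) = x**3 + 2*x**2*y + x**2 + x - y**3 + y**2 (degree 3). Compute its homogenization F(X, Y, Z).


F(X, Y, Z) = X**3 + 2*X**2*Y + X**2*Z + X*Z**2 - Y**3 + Y**2*Z

deg(f) = 3.
Substitute x = X/Z, y = Y/Z into f, then multiply by Z^3.
  monomial 1·x^3·y^0 ↦ 1·X^3·Y^0·Z^0.
  monomial 2·x^2·y^1 ↦ 2·X^2·Y^1·Z^0.
  monomial 1·x^2·y^0 ↦ 1·X^2·Y^0·Z^1.
  monomial 1·x^1·y^0 ↦ 1·X^1·Y^0·Z^2.
  monomial -1·x^0·y^3 ↦ -1·X^0·Y^3·Z^0.
  monomial 1·x^0·y^2 ↦ 1·X^0·Y^2·Z^1.
Collecting: F(X, Y, Z) = X**3 + 2*X**2*Y + X**2*Z + X*Z**2 - Y**3 + Y**2*Z.


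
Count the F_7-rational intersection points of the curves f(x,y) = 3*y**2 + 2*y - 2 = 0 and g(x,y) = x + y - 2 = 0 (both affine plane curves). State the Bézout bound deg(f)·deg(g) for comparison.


Common zeros: {(0, 2)}; count = 1; Bézout bound = 2.

deg(f) = 2, deg(g) = 1, so Bézout bound = 2.
Scan x ∈ F_7. For each x, list the y ∈ F_7 with f(x, y) ≡ 0 and those with g(x, y) ≡ 0 (mod 7); the common zeros in that column are the intersection.
  x = 0: f ≡ 0 at y ∈ {2}; g ≡ 0 at y ∈ {2}; common: {2}.
  x = 1: f ≡ 0 at y ∈ {2}; g ≡ 0 at y ∈ {1}; common: ∅.
  x = 2: f ≡ 0 at y ∈ {2}; g ≡ 0 at y ∈ {0}; common: ∅.
  x = 3: f ≡ 0 at y ∈ {2}; g ≡ 0 at y ∈ {6}; common: ∅.
  x = 4: f ≡ 0 at y ∈ {2}; g ≡ 0 at y ∈ {5}; common: ∅.
  x = 5: f ≡ 0 at y ∈ {2}; g ≡ 0 at y ∈ {4}; common: ∅.
  x = 6: f ≡ 0 at y ∈ {2}; g ≡ 0 at y ∈ {3}; common: ∅.
Collecting: common zeros = {(0, 2)}, so the count is 1.
Comparison with the Bézout bound: 1 ≤ 2 = deg(f)·deg(g), as expected for curves with no common component (the affine F_7-count falls short of the bound because intersections may lie at infinity, over extension fields, or carry multiplicity).


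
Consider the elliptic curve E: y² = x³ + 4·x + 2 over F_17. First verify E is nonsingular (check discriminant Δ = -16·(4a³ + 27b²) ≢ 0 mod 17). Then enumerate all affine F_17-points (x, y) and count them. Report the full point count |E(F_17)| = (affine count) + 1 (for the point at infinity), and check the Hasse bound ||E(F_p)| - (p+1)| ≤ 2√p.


Affine points = {(0, 6), (0, 11), (2, 1), (2, 16), (6, 2), (6, 15), (7, 4), (7, 13), (8, 6), (8, 11), (9, 6), (9, 11), (11, 0)}; affine count = 13; |E(F_17)| = 14.

Discriminant check: Δ ∝ 4a³ + 27b² = 4·4³ + 27·2² = 4·64 + 27·4 ≡ 7 (mod 17). Nonzero ⇒ E is nonsingular.
For each x ∈ F_17, compute rhs = x³ + 4·x + 2 mod 17, then count y ∈ F_17 with y² ≡ rhs.
  x = 0: rhs = 2, matching y values: 6, 11 (2 points).
  x = 1: rhs = 7, matching y values: none (0 points).
  x = 2: rhs = 1, matching y values: 1, 16 (2 points).
  x = 3: rhs = 7, matching y values: none (0 points).
  x = 4: rhs = 14, matching y values: none (0 points).
  x = 5: rhs = 11, matching y values: none (0 points).
  x = 6: rhs = 4, matching y values: 2, 15 (2 points).
  x = 7: rhs = 16, matching y values: 4, 13 (2 points).
  x = 8: rhs = 2, matching y values: 6, 11 (2 points).
  x = 9: rhs = 2, matching y values: 6, 11 (2 points).
  x = 10: rhs = 5, matching y values: none (0 points).
  x = 11: rhs = 0, matching y values: 0 (1 points).
  x = 12: rhs = 10, matching y values: none (0 points).
  x = 13: rhs = 7, matching y values: none (0 points).
  x = 14: rhs = 14, matching y values: none (0 points).
  x = 15: rhs = 3, matching y values: none (0 points).
  x = 16: rhs = 14, matching y values: none (0 points).
Total affine count: 13.
Full point count |E(F_17)| = 13 + 1 = 14.
Hasse bound: |14 − (17+1)| = |-4| = 4 ≤ 2√17 ≈ 8.2462 ✓.


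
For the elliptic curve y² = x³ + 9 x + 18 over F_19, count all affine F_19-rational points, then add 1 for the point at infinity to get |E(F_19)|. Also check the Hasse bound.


Affine points = {(1, 3), (1, 16), (2, 5), (2, 14), (4, 2), (4, 17), (5, 6), (5, 13), (7, 5), (7, 14), (9, 7), (9, 12), (10, 5), (10, 14), (11, 2), (11, 17), (12, 7), (12, 12), (14, 0), (17, 7), (17, 12)}; affine count = 21; |E(F_19)| = 22.

Discriminant check: Δ ∝ 4a³ + 27b² = 4·9³ + 27·18² = 4·729 + 27·324 ≡ 17 (mod 19). Nonzero ⇒ E is nonsingular.
For each x ∈ F_19, compute rhs = x³ + 9·x + 18 mod 19, then count y ∈ F_19 with y² ≡ rhs.
  x = 0: rhs = 18, matching y values: none (0 points).
  x = 1: rhs = 9, matching y values: 3, 16 (2 points).
  x = 2: rhs = 6, matching y values: 5, 14 (2 points).
  x = 3: rhs = 15, matching y values: none (0 points).
  x = 4: rhs = 4, matching y values: 2, 17 (2 points).
  x = 5: rhs = 17, matching y values: 6, 13 (2 points).
  x = 6: rhs = 3, matching y values: none (0 points).
  x = 7: rhs = 6, matching y values: 5, 14 (2 points).
  x = 8: rhs = 13, matching y values: none (0 points).
  x = 9: rhs = 11, matching y values: 7, 12 (2 points).
  x = 10: rhs = 6, matching y values: 5, 14 (2 points).
  x = 11: rhs = 4, matching y values: 2, 17 (2 points).
  x = 12: rhs = 11, matching y values: 7, 12 (2 points).
  x = 13: rhs = 14, matching y values: none (0 points).
  x = 14: rhs = 0, matching y values: 0 (1 points).
  x = 15: rhs = 13, matching y values: none (0 points).
  x = 16: rhs = 2, matching y values: none (0 points).
  x = 17: rhs = 11, matching y values: 7, 12 (2 points).
  x = 18: rhs = 8, matching y values: none (0 points).
Total affine count: 21.
Full point count |E(F_19)| = 21 + 1 = 22.
Hasse bound: |22 − (19+1)| = |2| = 2 ≤ 2√19 ≈ 8.7178 ✓.


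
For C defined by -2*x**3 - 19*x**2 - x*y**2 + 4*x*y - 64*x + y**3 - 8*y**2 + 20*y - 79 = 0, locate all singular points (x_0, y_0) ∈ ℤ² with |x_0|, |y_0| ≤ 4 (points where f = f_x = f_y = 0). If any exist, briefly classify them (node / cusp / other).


Singular points: {(-3, 2)}; classification: node.

Compute partial derivatives:
  f_x = -6*x**2 - 38*x - y**2 + 4*y - 64.
  f_y = -2*x*y + 4*x + 3*y**2 - 16*y + 20.
Scan x_0 ∈ {−4, ..., 4}. For each x_0, f_y(x_0, y) is a polynomial in y; find its integer roots y ∈ {−4, ..., 4}, then test f_x and f at those candidates.
  x = -4: f_y(-4, y) = 3*y**2 - 8*y + 4; vanishes at y ∈ {2}. (-4, 2): f_x = -4 ≠ 0.
  x = -3: f_y(-3, y) = 3*y**2 - 10*y + 8; vanishes at y ∈ {2}. (-3, 2): f_x = 0, f = 0 — SINGULAR.
  x = -2: f_y(-2, y) = 3*y**2 - 12*y + 12; vanishes at y ∈ {2}. (-2, 2): f_x = -8 ≠ 0.
  x = -1: f_y(-1, y) = 3*y**2 - 14*y + 16; vanishes at y ∈ {2}. (-1, 2): f_x = -28 ≠ 0.
  x = 0: f_y(0, y) = 3*y**2 - 16*y + 20; vanishes at y ∈ {2}. (0, 2): f_x = -60 ≠ 0.
  x = 1: f_y(1, y) = 3*y**2 - 18*y + 24; vanishes at y ∈ {2, 4}. (1, 2): f_x = -104 ≠ 0; (1, 4): f_x = -108 ≠ 0.
  x = 2: f_y(2, y) = 3*y**2 - 20*y + 28; vanishes at y ∈ {2}. (2, 2): f_x = -160 ≠ 0.
  x = 3: f_y(3, y) = 3*y**2 - 22*y + 32; vanishes at y ∈ {2}. (3, 2): f_x = -228 ≠ 0.
  x = 4: f_y(4, y) = 3*y**2 - 24*y + 36; vanishes at y ∈ {2}. (4, 2): f_x = -308 ≠ 0.
Only singular point on the grid: (-3, 2).
Classify: substitute x = -3 + u, y = 2 + v and expand: f = -2*u**3 - u**2 - u*v**2 + v**3 + v**2.
No constant or linear terms (consistent with a singular point). Quadratic part: -u**2 + v**2. Cubic part: -2*u**3 - u*v**2 + v**3.
The quadratic part v**2 - u**2 = (v − u)(v + u) splits into two distinct linear factors, so there are two distinct tangent lines y − 2 = ±(x − -3) — this is a node (ordinary double point).
Classification: node.


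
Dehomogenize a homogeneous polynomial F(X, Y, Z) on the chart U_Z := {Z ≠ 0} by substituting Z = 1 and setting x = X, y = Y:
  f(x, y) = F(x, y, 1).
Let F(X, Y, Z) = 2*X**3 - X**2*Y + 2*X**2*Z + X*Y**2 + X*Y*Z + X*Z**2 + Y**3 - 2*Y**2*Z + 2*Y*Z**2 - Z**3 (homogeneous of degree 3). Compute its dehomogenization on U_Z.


f(x, y) = 2*x**3 - x**2*y + 2*x**2 + x*y**2 + x*y + x + y**3 - 2*y**2 + 2*y - 1

On U_Z we set Z = 1. Each monomial c·X^i·Y^j·Z^k in F becomes c·x^i·y^j·1^k = c·x^i·y^j.
Substituting Z = 1: F(X, Y, 1) = 2*x**3 - x**2*y + 2*x**2 + x*y**2 + x*y + x + y**3 - 2*y**2 + 2*y - 1.
Note: deg(f) ≤ deg(F) = 3; strict inequality happens when F is divisible by Z (lost terms).


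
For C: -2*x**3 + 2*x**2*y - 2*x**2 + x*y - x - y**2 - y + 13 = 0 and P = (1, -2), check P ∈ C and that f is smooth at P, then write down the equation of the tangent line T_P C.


Tangent line at P: -21*x + 6*y + 33 = 0.

Step 1: f(1, -2) = 0, so P lies on C.
Step 2: partial derivatives
  f_x(x, y) = -6*x**2 + 4*x*y - 4*x + y - 1, f_y(x, y) = 2*x**2 + x - 2*y - 1.
  f_x(P) = -21, f_y(P) = 6 (gradient nonzero, so P is smooth).
Step 3: tangent line at P: -21·(x − 1) + 6·(y − -2) = 0.
Expanding: -21*x + 6*y + 33 = 0.


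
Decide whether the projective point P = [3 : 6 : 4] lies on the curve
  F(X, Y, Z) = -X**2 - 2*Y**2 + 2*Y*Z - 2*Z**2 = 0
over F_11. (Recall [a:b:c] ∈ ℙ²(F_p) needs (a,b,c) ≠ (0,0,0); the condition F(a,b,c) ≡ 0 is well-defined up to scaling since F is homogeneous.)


F(3,6,4) ≡ 1 (mod 11); P is NOT on the curve.

Evaluate F(3, 6, 4) term-by-term (mod 11).
  -X**2 ↦ -1·9·1·1 = -9
  -2*Y**2 ↦ -2·1·36·1 = -72
  2*Y*Z ↦ 2·1·6·4 = 48
  -2*Z**2 ↦ -2·1·1·16 = -32
Sum: F(3, 6, 4) = (-9) + (-72) + (48) + (-32) = -65.
Reducing mod 11: -65 ≡ 1 (mod 11).
Since F(a, b, c) ≡ 1 ≠ 0 (mod 11), P does NOT lie on the curve.


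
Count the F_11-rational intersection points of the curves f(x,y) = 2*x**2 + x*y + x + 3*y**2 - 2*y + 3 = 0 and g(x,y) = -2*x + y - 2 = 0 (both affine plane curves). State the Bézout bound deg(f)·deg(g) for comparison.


Common zeros: {(0, 2), (2, 6)}; count = 2; Bézout bound = 2.

deg(f) = 2, deg(g) = 1, so Bézout bound = 2.
Scan x ∈ F_11. For each x, list the y ∈ F_11 with f(x, y) ≡ 0 and those with g(x, y) ≡ 0 (mod 11); the common zeros in that column are the intersection.
  x = 0: f ≡ 0 at y ∈ {2, 6}; g ≡ 0 at y ∈ {2}; common: {2}.
  x = 1: f ≡ 0 at y ∈ ∅; g ≡ 0 at y ∈ {4}; common: ∅.
  x = 2: f ≡ 0 at y ∈ {5, 6}; g ≡ 0 at y ∈ {6}; common: {6}.
  x = 3: f ≡ 0 at y ∈ ∅; g ≡ 0 at y ∈ {8}; common: ∅.
  x = 4: f ≡ 0 at y ∈ {1, 2}; g ≡ 0 at y ∈ {10}; common: ∅.
  x = 5: f ≡ 0 at y ∈ ∅; g ≡ 0 at y ∈ {1}; common: ∅.
  x = 6: f ≡ 0 at y ∈ {1, 5}; g ≡ 0 at y ∈ {3}; common: ∅.
  x = 7: f ≡ 0 at y ∈ {4, 9}; g ≡ 0 at y ∈ {5}; common: ∅.
  x = 8: f ≡ 0 at y ∈ ∅; g ≡ 0 at y ∈ {7}; common: ∅.
  x = 9: f ≡ 0 at y ∈ ∅; g ≡ 0 at y ∈ {9}; common: ∅.
  x = 10: f ≡ 0 at y ∈ {3, 9}; g ≡ 0 at y ∈ {0}; common: ∅.
Collecting: common zeros = {(0, 2), (2, 6)}, so the count is 2.
Comparison with the Bézout bound: 2 ≤ 2 = deg(f)·deg(g), as expected for curves with no common component (the bound is attained).


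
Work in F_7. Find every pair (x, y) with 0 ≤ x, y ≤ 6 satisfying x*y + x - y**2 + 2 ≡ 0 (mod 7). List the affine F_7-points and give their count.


Affine F_7-points: {(0, 3), (0, 4), (3, 1), (3, 2), (5, 0), (5, 5)}; count = 6.

For each of the 49 pairs (x, y) ∈ F_7², evaluate f(x, y) mod 7. Record the zeros.
  x = 0: [0↦2, 1↦1, 2↦5, 3↦0, 4↦0, 5↦5, 6↦1]  zeros at y ∈ {3, 4}
  x = 1: [0↦3, 1↦3, 2↦1, 3↦4, 4↦5, 5↦4, 6↦1]  zeros at y ∈ ∅
  x = 2: [0↦4, 1↦5, 2↦4, 3↦1, 4↦3, 5↦3, 6↦1]  zeros at y ∈ ∅
  x = 3: [0↦5, 1↦0, 2↦0, 3↦5, 4↦1, 5↦2, 6↦1]  zeros at y ∈ {1, 2}
  x = 4: [0↦6, 1↦2, 2↦3, 3↦2, 4↦6, 5↦1, 6↦1]  zeros at y ∈ ∅
  x = 5: [0↦0, 1↦4, 2↦6, 3↦6, 4↦4, 5↦0, 6↦1]  zeros at y ∈ {0, 5}
  x = 6: [0↦1, 1↦6, 2↦2, 3↦3, 4↦2, 5↦6, 6↦1]  zeros at y ∈ ∅
Collecting zeros: affine points = {(0, 3), (0, 4), (3, 1), (3, 2), (5, 0), (5, 5)}.
Total count |C(F_7)_aff| = 6.


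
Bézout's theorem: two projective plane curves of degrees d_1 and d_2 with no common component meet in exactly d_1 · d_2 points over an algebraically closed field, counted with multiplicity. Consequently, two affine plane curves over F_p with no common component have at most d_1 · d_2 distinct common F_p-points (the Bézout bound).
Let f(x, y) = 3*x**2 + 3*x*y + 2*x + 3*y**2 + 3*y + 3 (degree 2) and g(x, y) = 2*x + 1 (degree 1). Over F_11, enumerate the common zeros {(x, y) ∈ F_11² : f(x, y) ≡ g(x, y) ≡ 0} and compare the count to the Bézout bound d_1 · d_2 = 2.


Common zeros: {(5, 0), (5, 5)}; count = 2; Bézout bound = 2.

deg(f) = 2, deg(g) = 1, so Bézout bound = 2.
Scan x ∈ F_11. For each x, list the y ∈ F_11 with f(x, y) ≡ 0 and those with g(x, y) ≡ 0 (mod 11); the common zeros in that column are the intersection.
  x = 0: f ≡ 0 at y ∈ ∅; g ≡ 0 at y ∈ ∅; common: ∅.
  x = 1: f ≡ 0 at y ∈ ∅; g ≡ 0 at y ∈ ∅; common: ∅.
  x = 2: f ≡ 0 at y ∈ ∅; g ≡ 0 at y ∈ ∅; common: ∅.
  x = 3: f ≡ 0 at y ∈ {3, 4}; g ≡ 0 at y ∈ ∅; common: ∅.
  x = 4: f ≡ 0 at y ∈ {1, 5}; g ≡ 0 at y ∈ ∅; common: ∅.
  x = 5: f ≡ 0 at y ∈ {0, 5}; g ≡ 0 at y ∈ {0, 1, 2, 3, 4, 5, 6, 7, 8, 9, 10}; common: {0, 5}.
  x = 6: f ≡ 0 at y ∈ ∅; g ≡ 0 at y ∈ ∅; common: ∅.
  x = 7: f ≡ 0 at y ∈ {4, 10}; g ≡ 0 at y ∈ ∅; common: ∅.
  x = 8: f ≡ 0 at y ∈ {3, 10}; g ≡ 0 at y ∈ ∅; common: ∅.
  x = 9: f ≡ 0 at y ∈ {0, 1}; g ≡ 0 at y ∈ ∅; common: ∅.
  x = 10: f ≡ 0 at y ∈ ∅; g ≡ 0 at y ∈ ∅; common: ∅.
Collecting: common zeros = {(5, 0), (5, 5)}, so the count is 2.
Comparison with the Bézout bound: 2 ≤ 2 = deg(f)·deg(g), as expected for curves with no common component (the bound is attained).


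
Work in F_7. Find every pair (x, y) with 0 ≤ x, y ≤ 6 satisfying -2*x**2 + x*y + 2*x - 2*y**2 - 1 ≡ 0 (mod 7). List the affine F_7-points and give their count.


Affine F_7-points: {(1, 2)}; count = 1.

For each of the 49 pairs (x, y) ∈ F_7², evaluate f(x, y) mod 7. Record the zeros.
  x = 0: [0↦6, 1↦4, 2↦5, 3↦2, 4↦2, 5↦5, 6↦4]  zeros at y ∈ ∅
  x = 1: [0↦6, 1↦5, 2↦0, 3↦5, 4↦6, 5↦3, 6↦3]  zeros at y ∈ {2}
  x = 2: [0↦2, 1↦2, 2↦5, 3↦4, 4↦6, 5↦4, 6↦5]  zeros at y ∈ ∅
  x = 3: [0↦1, 1↦2, 2↦6, 3↦6, 4↦2, 5↦1, 6↦3]  zeros at y ∈ ∅
  x = 4: [0↦3, 1↦5, 2↦3, 3↦4, 4↦1, 5↦1, 6↦4]  zeros at y ∈ ∅
  x = 5: [0↦1, 1↦4, 2↦3, 3↦5, 4↦3, 5↦4, 6↦1]  zeros at y ∈ ∅
  x = 6: [0↦2, 1↦6, 2↦6, 3↦2, 4↦1, 5↦3, 6↦1]  zeros at y ∈ ∅
Collecting zeros: affine points = {(1, 2)}.
Total count |C(F_7)_aff| = 1.


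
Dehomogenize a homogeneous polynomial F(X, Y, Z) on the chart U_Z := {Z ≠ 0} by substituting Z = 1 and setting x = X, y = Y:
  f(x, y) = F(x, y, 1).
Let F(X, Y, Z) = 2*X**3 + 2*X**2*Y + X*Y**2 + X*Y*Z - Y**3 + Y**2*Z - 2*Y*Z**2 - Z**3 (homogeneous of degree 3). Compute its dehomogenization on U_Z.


f(x, y) = 2*x**3 + 2*x**2*y + x*y**2 + x*y - y**3 + y**2 - 2*y - 1

On U_Z we set Z = 1. Each monomial c·X^i·Y^j·Z^k in F becomes c·x^i·y^j·1^k = c·x^i·y^j.
Substituting Z = 1: F(X, Y, 1) = 2*x**3 + 2*x**2*y + x*y**2 + x*y - y**3 + y**2 - 2*y - 1.
Note: deg(f) ≤ deg(F) = 3; strict inequality happens when F is divisible by Z (lost terms).


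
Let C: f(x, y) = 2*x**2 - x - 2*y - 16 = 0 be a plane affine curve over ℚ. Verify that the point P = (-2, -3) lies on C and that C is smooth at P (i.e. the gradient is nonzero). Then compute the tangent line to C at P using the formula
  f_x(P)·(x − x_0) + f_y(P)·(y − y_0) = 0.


Tangent line at P: -9*x - 2*y - 24 = 0.

Step 1: f(-2, -3) = 0, so P lies on C.
Step 2: partial derivatives
  f_x(x, y) = 4*x - 1, f_y(x, y) = -2.
  f_x(P) = -9, f_y(P) = -2 (gradient nonzero, so P is smooth).
Step 3: tangent line at P: -9·(x − -2) + -2·(y − -3) = 0.
Expanding: -9*x - 2*y - 24 = 0.


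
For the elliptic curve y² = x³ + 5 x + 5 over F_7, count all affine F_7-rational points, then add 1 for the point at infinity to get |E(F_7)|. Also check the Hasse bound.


Affine points = {(1, 2), (1, 5), (2, 3), (2, 4), (5, 1), (5, 6)}; affine count = 6; |E(F_7)| = 7.

Discriminant check: Δ ∝ 4a³ + 27b² = 4·5³ + 27·5² = 4·125 + 27·25 ≡ 6 (mod 7). Nonzero ⇒ E is nonsingular.
For each x ∈ F_7, compute rhs = x³ + 5·x + 5 mod 7, then count y ∈ F_7 with y² ≡ rhs.
  x = 0: rhs = 5, matching y values: none (0 points).
  x = 1: rhs = 4, matching y values: 2, 5 (2 points).
  x = 2: rhs = 2, matching y values: 3, 4 (2 points).
  x = 3: rhs = 5, matching y values: none (0 points).
  x = 4: rhs = 5, matching y values: none (0 points).
  x = 5: rhs = 1, matching y values: 1, 6 (2 points).
  x = 6: rhs = 6, matching y values: none (0 points).
Total affine count: 6.
Full point count |E(F_7)| = 6 + 1 = 7.
Hasse bound: |7 − (7+1)| = |-1| = 1 ≤ 2√7 ≈ 5.2915 ✓.


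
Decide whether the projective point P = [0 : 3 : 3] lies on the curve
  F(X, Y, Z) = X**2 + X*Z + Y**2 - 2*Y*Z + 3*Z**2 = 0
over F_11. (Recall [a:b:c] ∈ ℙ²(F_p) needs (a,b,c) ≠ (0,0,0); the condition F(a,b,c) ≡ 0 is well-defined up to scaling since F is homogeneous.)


F(0,3,3) ≡ 7 (mod 11); P is NOT on the curve.

Evaluate F(0, 3, 3) term-by-term (mod 11).
  X**2 ↦ 1·0·1·1 = 0
  X*Z ↦ 1·0·1·3 = 0
  Y**2 ↦ 1·1·9·1 = 9
  -2*Y*Z ↦ -2·1·3·3 = -18
  3*Z**2 ↦ 3·1·1·9 = 27
Sum: F(0, 3, 3) = (0) + (0) + (9) + (-18) + (27) = 18.
Reducing mod 11: 18 ≡ 7 (mod 11).
Since F(a, b, c) ≡ 7 ≠ 0 (mod 11), P does NOT lie on the curve.


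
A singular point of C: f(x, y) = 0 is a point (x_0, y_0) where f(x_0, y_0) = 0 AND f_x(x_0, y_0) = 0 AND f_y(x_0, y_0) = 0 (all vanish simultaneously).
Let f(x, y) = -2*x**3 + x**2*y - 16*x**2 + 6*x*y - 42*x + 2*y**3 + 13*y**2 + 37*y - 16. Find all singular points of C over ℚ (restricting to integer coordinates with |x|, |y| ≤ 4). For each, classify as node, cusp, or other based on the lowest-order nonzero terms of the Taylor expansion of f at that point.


Singular points: {(-3, -2)}; classification: cusp.

Compute partial derivatives:
  f_x = -6*x**2 + 2*x*y - 32*x + 6*y - 42.
  f_y = x**2 + 6*x + 6*y**2 + 26*y + 37.
Scan x_0 ∈ {−4, ..., 4}. For each x_0, f_y(x_0, y) is a polynomial in y; find its integer roots y ∈ {−4, ..., 4}, then test f_x and f at those candidates.
  x = -4: f_y(-4, y) = 6*y**2 + 26*y + 29; no integer root y with |y| ≤ 4.
  x = -3: f_y(-3, y) = 6*y**2 + 26*y + 28; vanishes at y ∈ {-2}. (-3, -2): f_x = 0, f = 0 — SINGULAR.
  x = -2: f_y(-2, y) = 6*y**2 + 26*y + 29; no integer root y with |y| ≤ 4.
  x = -1: f_y(-1, y) = 6*y**2 + 26*y + 32; no integer root y with |y| ≤ 4.
  x = 0: f_y(0, y) = 6*y**2 + 26*y + 37; no integer root y with |y| ≤ 4.
  x = 1: f_y(1, y) = 6*y**2 + 26*y + 44; no integer root y with |y| ≤ 4.
  x = 2: f_y(2, y) = 6*y**2 + 26*y + 53; no integer root y with |y| ≤ 4.
  x = 3: f_y(3, y) = 6*y**2 + 26*y + 64; no integer root y with |y| ≤ 4.
  x = 4: f_y(4, y) = 6*y**2 + 26*y + 77; no integer root y with |y| ≤ 4.
Only singular point on the grid: (-3, -2).
Classify: substitute x = -3 + u, y = -2 + v and expand: f = -2*u**3 + u**2*v + 2*v**3 + v**2.
No constant or linear terms (consistent with a singular point). Quadratic part: v**2. Cubic part: -2*u**3 + u**2*v + 2*v**3.
The quadratic part v**2 is a perfect square, so there is a single (double) tangent line v = 0, i.e. y = -2. Restricting the cubic part to that line (v = 0) leaves -2*u**3 ≠ 0, so f is not divisible by v and the branch is v² ≈ 2*u**3 to lowest order — this is a cusp.
Classification: cusp.


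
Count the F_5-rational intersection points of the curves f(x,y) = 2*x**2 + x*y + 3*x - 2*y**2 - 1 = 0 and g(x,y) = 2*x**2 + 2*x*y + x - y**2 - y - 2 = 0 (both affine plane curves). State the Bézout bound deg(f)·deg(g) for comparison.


Common zeros: {(4, 1)}; count = 1; Bézout bound = 4.

deg(f) = 2, deg(g) = 2, so Bézout bound = 4.
Scan x ∈ F_5. For each x, list the y ∈ F_5 with f(x, y) ≡ 0 and those with g(x, y) ≡ 0 (mod 5); the common zeros in that column are the intersection.
  x = 0: f ≡ 0 at y ∈ ∅; g ≡ 0 at y ∈ ∅; common: ∅.
  x = 1: f ≡ 0 at y ∈ ∅; g ≡ 0 at y ∈ {3}; common: ∅.
  x = 2: f ≡ 0 at y ∈ ∅; g ≡ 0 at y ∈ {1, 2}; common: ∅.
  x = 3: f ≡ 0 at y ∈ ∅; g ≡ 0 at y ∈ {2, 3}; common: ∅.
  x = 4: f ≡ 0 at y ∈ {1}; g ≡ 0 at y ∈ {1}; common: {1}.
Collecting: common zeros = {(4, 1)}, so the count is 1.
Comparison with the Bézout bound: 1 ≤ 4 = deg(f)·deg(g), as expected for curves with no common component (the affine F_5-count falls short of the bound because intersections may lie at infinity, over extension fields, or carry multiplicity).


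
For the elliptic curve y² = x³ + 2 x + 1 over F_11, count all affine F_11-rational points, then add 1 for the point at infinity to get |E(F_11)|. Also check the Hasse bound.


Affine points = {(0, 1), (0, 10), (1, 2), (1, 9), (3, 1), (3, 10), (5, 2), (5, 9), (6, 3), (6, 8), (8, 1), (8, 10), (9, 0), (10, 3), (10, 8)}; affine count = 15; |E(F_11)| = 16.

Discriminant check: Δ ∝ 4a³ + 27b² = 4·2³ + 27·1² = 4·8 + 27·1 ≡ 4 (mod 11). Nonzero ⇒ E is nonsingular.
For each x ∈ F_11, compute rhs = x³ + 2·x + 1 mod 11, then count y ∈ F_11 with y² ≡ rhs.
  x = 0: rhs = 1, matching y values: 1, 10 (2 points).
  x = 1: rhs = 4, matching y values: 2, 9 (2 points).
  x = 2: rhs = 2, matching y values: none (0 points).
  x = 3: rhs = 1, matching y values: 1, 10 (2 points).
  x = 4: rhs = 7, matching y values: none (0 points).
  x = 5: rhs = 4, matching y values: 2, 9 (2 points).
  x = 6: rhs = 9, matching y values: 3, 8 (2 points).
  x = 7: rhs = 6, matching y values: none (0 points).
  x = 8: rhs = 1, matching y values: 1, 10 (2 points).
  x = 9: rhs = 0, matching y values: 0 (1 points).
  x = 10: rhs = 9, matching y values: 3, 8 (2 points).
Total affine count: 15.
Full point count |E(F_11)| = 15 + 1 = 16.
Hasse bound: |16 − (11+1)| = |4| = 4 ≤ 2√11 ≈ 6.6332 ✓.


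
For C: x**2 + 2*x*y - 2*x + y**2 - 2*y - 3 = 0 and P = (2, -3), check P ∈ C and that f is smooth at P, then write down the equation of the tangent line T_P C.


Tangent line at P: -4*x - 4*y - 4 = 0.

Step 1: f(2, -3) = 0, so P lies on C.
Step 2: partial derivatives
  f_x(x, y) = 2*x + 2*y - 2, f_y(x, y) = 2*x + 2*y - 2.
  f_x(P) = -4, f_y(P) = -4 (gradient nonzero, so P is smooth).
Step 3: tangent line at P: -4·(x − 2) + -4·(y − -3) = 0.
Expanding: -4*x - 4*y - 4 = 0.


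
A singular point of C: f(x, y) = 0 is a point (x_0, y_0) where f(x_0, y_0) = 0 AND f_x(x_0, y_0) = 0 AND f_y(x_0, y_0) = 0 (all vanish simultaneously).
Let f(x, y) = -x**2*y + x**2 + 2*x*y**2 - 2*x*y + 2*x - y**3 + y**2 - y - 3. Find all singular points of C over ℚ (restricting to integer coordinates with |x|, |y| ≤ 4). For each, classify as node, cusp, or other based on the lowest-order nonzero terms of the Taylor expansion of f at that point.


Singular points: {(3, 2)}; classification: node.

Compute partial derivatives:
  f_x = -2*x*y + 2*x + 2*y**2 - 2*y + 2.
  f_y = -x**2 + 4*x*y - 2*x - 3*y**2 + 2*y - 1.
Scan x_0 ∈ {−4, ..., 4}. For each x_0, f_y(x_0, y) is a polynomial in y; find its integer roots y ∈ {−4, ..., 4}, then test f_x and f at those candidates.
  x = -4: f_y(-4, y) = -3*y**2 - 14*y - 9; no integer root y with |y| ≤ 4.
  x = -3: f_y(-3, y) = -3*y**2 - 10*y - 4; no integer root y with |y| ≤ 4.
  x = -2: f_y(-2, y) = -3*y**2 - 6*y - 1; no integer root y with |y| ≤ 4.
  x = -1: f_y(-1, y) = -3*y**2 - 2*y; vanishes at y ∈ {0}. (-1, 0): f_x = 0 but f = -4 ≠ 0.
  x = 0: f_y(0, y) = -3*y**2 + 2*y - 1; no integer root y with |y| ≤ 4.
  x = 1: f_y(1, y) = -3*y**2 + 6*y - 4; no integer root y with |y| ≤ 4.
  x = 2: f_y(2, y) = -3*y**2 + 10*y - 9; no integer root y with |y| ≤ 4.
  x = 3: f_y(3, y) = -3*y**2 + 14*y - 16; vanishes at y ∈ {2}. (3, 2): f_x = 0, f = 0 — SINGULAR.
  x = 4: f_y(4, y) = -3*y**2 + 18*y - 25; no integer root y with |y| ≤ 4.
Only singular point on the grid: (3, 2).
Classify: substitute x = 3 + u, y = 2 + v and expand: f = -u**2*v - u**2 + 2*u*v**2 - v**3 + v**2.
No constant or linear terms (consistent with a singular point). Quadratic part: -u**2 + v**2. Cubic part: -u**2*v + 2*u*v**2 - v**3.
The quadratic part v**2 - u**2 = (v − u)(v + u) splits into two distinct linear factors, so there are two distinct tangent lines y − 2 = ±(x − 3) — this is a node (ordinary double point).
Classification: node.


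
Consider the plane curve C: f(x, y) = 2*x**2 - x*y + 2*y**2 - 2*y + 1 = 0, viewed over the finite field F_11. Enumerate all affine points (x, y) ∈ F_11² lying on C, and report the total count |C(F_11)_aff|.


Affine F_11-points: {(3, 3), (3, 5), (4, 0), (4, 3), (5, 4), (5, 5), (7, 0), (7, 10), (8, 1), (8, 4), (9, 1), (9, 10)}; count = 12.

For each of the 121 pairs (x, y) ∈ F_11², evaluate f(x, y) mod 11. Record the zeros.
  x = 0: [0↦1, 1↦1, 2↦5, 3↦2, 4↦3, 5↦8, 6↦6, 7↦8, 8↦3, 9↦2, 10↦5]  zeros at y ∈ ∅
  x = 1: [0↦3, 1↦2, 2↦5, 3↦1, 4↦1, 5↦5, 6↦2, 7↦3, 8↦8, 9↦6, 10↦8]  zeros at y ∈ ∅
  x = 2: [0↦9, 1↦7, 2↦9, 3↦4, 4↦3, 5↦6, 6↦2, 7↦2, 8↦6, 9↦3, 10↦4]  zeros at y ∈ ∅
  x = 3: [0↦8, 1↦5, 2↦6, 3↦0, 4↦9, 5↦0, 6↦6, 7↦5, 8↦8, 9↦4, 10↦4]  zeros at y ∈ {3, 5}
  x = 4: [0↦0, 1↦7, 2↦7, 3↦0, 4↦8, 5↦9, 6↦3, 7↦1, 8↦3, 9↦9, 10↦8]  zeros at y ∈ {0, 3}
  x = 5: [0↦7, 1↦2, 2↦1, 3↦4, 4↦0, 5↦0, 6↦4, 7↦1, 8↦2, 9↦7, 10↦5]  zeros at y ∈ {4, 5}
  x = 6: [0↦7, 1↦1, 2↦10, 3↦1, 4↦7, 5↦6, 6↦9, 7↦5, 8↦5, 9↦9, 10↦6]  zeros at y ∈ ∅
  x = 7: [0↦0, 1↦4, 2↦1, 3↦2, 4↦7, 5↦5, 6↦7, 7↦2, 8↦1, 9↦4, 10↦0]  zeros at y ∈ {0, 10}
  x = 8: [0↦8, 1↦0, 2↦7, 3↦7, 4↦0, 5↦8, 6↦9, 7↦3, 8↦1, 9↦3, 10↦9]  zeros at y ∈ {1, 4}
  x = 9: [0↦9, 1↦0, 2↦6, 3↦5, 4↦8, 5↦4, 6↦4, 7↦8, 8↦5, 9↦6, 10↦0]  zeros at y ∈ {1, 10}
  x = 10: [0↦3, 1↦4, 2↦9, 3↦7, 4↦9, 5↦4, 6↦3, 7↦6, 8↦2, 9↦2, 10↦6]  zeros at y ∈ ∅
Collecting zeros: affine points = {(3, 3), (3, 5), (4, 0), (4, 3), (5, 4), (5, 5), (7, 0), (7, 10), (8, 1), (8, 4), (9, 1), (9, 10)}.
Total count |C(F_11)_aff| = 12.


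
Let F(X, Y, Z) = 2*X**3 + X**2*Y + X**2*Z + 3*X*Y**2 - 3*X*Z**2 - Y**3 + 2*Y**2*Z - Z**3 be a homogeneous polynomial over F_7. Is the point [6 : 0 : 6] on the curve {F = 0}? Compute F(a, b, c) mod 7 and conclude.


F(6,0,6) ≡ 1 (mod 7); P is NOT on the curve.

Evaluate F(6, 0, 6) term-by-term (mod 7).
  2*X**3 ↦ 2·216·1·1 = 432
  X**2*Y ↦ 1·36·0·1 = 0
  X**2*Z ↦ 1·36·1·6 = 216
  3*X*Y**2 ↦ 3·6·0·1 = 0
  -3*X*Z**2 ↦ -3·6·1·36 = -648
  -Y**3 ↦ -1·1·0·1 = 0
  2*Y**2*Z ↦ 2·1·0·6 = 0
  -Z**3 ↦ -1·1·1·216 = -216
Sum: F(6, 0, 6) = (432) + (0) + (216) + (0) + (-648) + (0) + (0) + (-216) = -216.
Reducing mod 7: -216 ≡ 1 (mod 7).
Since F(a, b, c) ≡ 1 ≠ 0 (mod 7), P does NOT lie on the curve.


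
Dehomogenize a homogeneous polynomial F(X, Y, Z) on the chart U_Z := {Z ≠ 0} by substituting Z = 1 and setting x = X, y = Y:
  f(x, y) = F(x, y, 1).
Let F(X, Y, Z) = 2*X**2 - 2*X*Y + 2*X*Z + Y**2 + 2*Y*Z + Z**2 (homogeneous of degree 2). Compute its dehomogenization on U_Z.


f(x, y) = 2*x**2 - 2*x*y + 2*x + y**2 + 2*y + 1

On U_Z we set Z = 1. Each monomial c·X^i·Y^j·Z^k in F becomes c·x^i·y^j·1^k = c·x^i·y^j.
Substituting Z = 1: F(X, Y, 1) = 2*x**2 - 2*x*y + 2*x + y**2 + 2*y + 1.
Note: deg(f) ≤ deg(F) = 2; strict inequality happens when F is divisible by Z (lost terms).


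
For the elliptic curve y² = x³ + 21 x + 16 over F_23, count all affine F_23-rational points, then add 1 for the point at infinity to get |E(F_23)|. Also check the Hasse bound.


Affine points = {(0, 4), (0, 19), (4, 7), (4, 16), (5, 4), (5, 19), (6, 6), (6, 17), (7, 0), (8, 11), (8, 12), (12, 8), (12, 15), (13, 5), (13, 18), (14, 8), (14, 15), (15, 7), (15, 16), (16, 3), (16, 20), (18, 4), (18, 19), (19, 11), (19, 12), (20, 8), (20, 15), (21, 9), (21, 14)}; affine count = 29; |E(F_23)| = 30.

Discriminant check: Δ ∝ 4a³ + 27b² = 4·21³ + 27·16² = 4·9261 + 27·256 ≡ 3 (mod 23). Nonzero ⇒ E is nonsingular.
For each x ∈ F_23, compute rhs = x³ + 21·x + 16 mod 23, then count y ∈ F_23 with y² ≡ rhs.
  x = 0: rhs = 16, matching y values: 4, 19 (2 points).
  x = 1: rhs = 15, matching y values: none (0 points).
  x = 2: rhs = 20, matching y values: none (0 points).
  x = 3: rhs = 14, matching y values: none (0 points).
  x = 4: rhs = 3, matching y values: 7, 16 (2 points).
  x = 5: rhs = 16, matching y values: 4, 19 (2 points).
  x = 6: rhs = 13, matching y values: 6, 17 (2 points).
  x = 7: rhs = 0, matching y values: 0 (1 points).
  x = 8: rhs = 6, matching y values: 11, 12 (2 points).
  x = 9: rhs = 14, matching y values: none (0 points).
  x = 10: rhs = 7, matching y values: none (0 points).
  x = 11: rhs = 14, matching y values: none (0 points).
  x = 12: rhs = 18, matching y values: 8, 15 (2 points).
  x = 13: rhs = 2, matching y values: 5, 18 (2 points).
  x = 14: rhs = 18, matching y values: 8, 15 (2 points).
  x = 15: rhs = 3, matching y values: 7, 16 (2 points).
  x = 16: rhs = 9, matching y values: 3, 20 (2 points).
  x = 17: rhs = 19, matching y values: none (0 points).
  x = 18: rhs = 16, matching y values: 4, 19 (2 points).
  x = 19: rhs = 6, matching y values: 11, 12 (2 points).
  x = 20: rhs = 18, matching y values: 8, 15 (2 points).
  x = 21: rhs = 12, matching y values: 9, 14 (2 points).
  x = 22: rhs = 17, matching y values: none (0 points).
Total affine count: 29.
Full point count |E(F_23)| = 29 + 1 = 30.
Hasse bound: |30 − (23+1)| = |6| = 6 ≤ 2√23 ≈ 9.5917 ✓.


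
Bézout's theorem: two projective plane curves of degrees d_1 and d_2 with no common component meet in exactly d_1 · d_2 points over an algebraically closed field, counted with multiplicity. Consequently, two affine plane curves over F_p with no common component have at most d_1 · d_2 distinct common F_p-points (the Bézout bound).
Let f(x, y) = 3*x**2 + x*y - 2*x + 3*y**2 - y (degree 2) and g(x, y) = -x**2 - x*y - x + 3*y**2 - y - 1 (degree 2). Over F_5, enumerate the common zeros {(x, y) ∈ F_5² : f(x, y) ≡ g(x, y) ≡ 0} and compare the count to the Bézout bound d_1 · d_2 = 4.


Common zeros: ∅; count = 0; Bézout bound = 4.

deg(f) = 2, deg(g) = 2, so Bézout bound = 4.
Scan x ∈ F_5. For each x, list the y ∈ F_5 with f(x, y) ≡ 0 and those with g(x, y) ≡ 0 (mod 5); the common zeros in that column are the intersection.
  x = 0: f ≡ 0 at y ∈ {0, 2}; g ≡ 0 at y ∈ ∅; common: ∅.
  x = 1: f ≡ 0 at y ∈ ∅; g ≡ 0 at y ∈ {2}; common: ∅.
  x = 2: f ≡ 0 at y ∈ {4}; g ≡ 0 at y ∈ ∅; common: ∅.
  x = 3: f ≡ 0 at y ∈ ∅; g ≡ 0 at y ∈ ∅; common: ∅.
  x = 4: f ≡ 0 at y ∈ {0, 4}; g ≡ 0 at y ∈ ∅; common: ∅.
Collecting: common zeros = ∅, so the count is 0.
Comparison with the Bézout bound: 0 ≤ 4 = deg(f)·deg(g), as expected for curves with no common component (the affine F_5-count falls short of the bound because intersections may lie at infinity, over extension fields, or carry multiplicity).


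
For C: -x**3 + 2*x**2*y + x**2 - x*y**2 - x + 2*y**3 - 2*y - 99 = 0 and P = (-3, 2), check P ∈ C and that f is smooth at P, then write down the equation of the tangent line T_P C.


Tangent line at P: -62*x + 52*y - 290 = 0.

Step 1: f(-3, 2) = 0, so P lies on C.
Step 2: partial derivatives
  f_x(x, y) = -3*x**2 + 4*x*y + 2*x - y**2 - 1, f_y(x, y) = 2*x**2 - 2*x*y + 6*y**2 - 2.
  f_x(P) = -62, f_y(P) = 52 (gradient nonzero, so P is smooth).
Step 3: tangent line at P: -62·(x − -3) + 52·(y − 2) = 0.
Expanding: -62*x + 52*y - 290 = 0.


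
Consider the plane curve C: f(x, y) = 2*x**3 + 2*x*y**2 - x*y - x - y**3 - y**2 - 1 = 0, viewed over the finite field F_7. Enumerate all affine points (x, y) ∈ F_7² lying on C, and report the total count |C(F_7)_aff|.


Affine F_7-points: {(1, 0), (1, 3), (1, 5), (2, 3), (3, 2), (3, 5), (4, 3), (5, 6)}; count = 8.

For each of the 49 pairs (x, y) ∈ F_7², evaluate f(x, y) mod 7. Record the zeros.
  x = 0: [0↦6, 1↦4, 2↦1, 3↦5, 4↦3, 5↦3, 6↦6]  zeros at y ∈ ∅
  x = 1: [0↦0, 1↦6, 2↦1, 3↦0, 4↦4, 5↦0, 6↦3]  zeros at y ∈ {0, 3, 5}
  x = 2: [0↦6, 1↦6, 2↦6, 3↦0, 4↦3, 5↦2, 6↦5]  zeros at y ∈ {3}
  x = 3: [0↦1, 1↦2, 2↦0, 3↦3, 4↦5, 5↦0, 6↦3]  zeros at y ∈ {2, 5}
  x = 4: [0↦4, 1↦6, 2↦2, 3↦0, 4↦1, 5↦6, 6↦2]  zeros at y ∈ {3}
  x = 5: [0↦6, 1↦2, 2↦3, 3↦3, 4↦3, 5↦4, 6↦0]  zeros at y ∈ {6}
  x = 6: [0↦5, 1↦2, 2↦1, 3↦3, 4↦2, 5↦6, 6↦2]  zeros at y ∈ ∅
Collecting zeros: affine points = {(1, 0), (1, 3), (1, 5), (2, 3), (3, 2), (3, 5), (4, 3), (5, 6)}.
Total count |C(F_7)_aff| = 8.


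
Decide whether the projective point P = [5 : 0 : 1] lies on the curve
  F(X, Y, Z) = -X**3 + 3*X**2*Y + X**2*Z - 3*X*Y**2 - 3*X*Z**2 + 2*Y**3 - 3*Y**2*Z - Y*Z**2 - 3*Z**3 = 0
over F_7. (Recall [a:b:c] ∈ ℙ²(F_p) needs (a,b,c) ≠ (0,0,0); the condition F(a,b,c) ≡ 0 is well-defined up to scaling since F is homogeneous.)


F(5,0,1) ≡ 1 (mod 7); P is NOT on the curve.

Evaluate F(5, 0, 1) term-by-term (mod 7).
  -X**3 ↦ -1·125·1·1 = -125
  3*X**2*Y ↦ 3·25·0·1 = 0
  X**2*Z ↦ 1·25·1·1 = 25
  -3*X*Y**2 ↦ -3·5·0·1 = 0
  -3*X*Z**2 ↦ -3·5·1·1 = -15
  2*Y**3 ↦ 2·1·0·1 = 0
  -3*Y**2*Z ↦ -3·1·0·1 = 0
  -Y*Z**2 ↦ -1·1·0·1 = 0
  -3*Z**3 ↦ -3·1·1·1 = -3
Sum: F(5, 0, 1) = (-125) + (0) + (25) + (0) + (-15) + (0) + (0) + (0) + (-3) = -118.
Reducing mod 7: -118 ≡ 1 (mod 7).
Since F(a, b, c) ≡ 1 ≠ 0 (mod 7), P does NOT lie on the curve.


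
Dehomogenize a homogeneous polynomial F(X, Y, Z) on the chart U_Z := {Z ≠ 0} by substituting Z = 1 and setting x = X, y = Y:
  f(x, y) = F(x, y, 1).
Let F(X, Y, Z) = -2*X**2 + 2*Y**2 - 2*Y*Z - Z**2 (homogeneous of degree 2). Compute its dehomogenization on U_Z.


f(x, y) = -2*x**2 + 2*y**2 - 2*y - 1

On U_Z we set Z = 1. Each monomial c·X^i·Y^j·Z^k in F becomes c·x^i·y^j·1^k = c·x^i·y^j.
Substituting Z = 1: F(X, Y, 1) = -2*x**2 + 2*y**2 - 2*y - 1.
Note: deg(f) ≤ deg(F) = 2; strict inequality happens when F is divisible by Z (lost terms).


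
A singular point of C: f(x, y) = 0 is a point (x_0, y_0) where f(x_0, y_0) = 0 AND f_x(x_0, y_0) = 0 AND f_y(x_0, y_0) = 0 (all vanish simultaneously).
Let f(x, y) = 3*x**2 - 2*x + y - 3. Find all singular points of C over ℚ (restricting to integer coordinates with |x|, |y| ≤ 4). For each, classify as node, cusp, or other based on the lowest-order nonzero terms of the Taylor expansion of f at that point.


No singular points in the scanned grid; C is smooth there.

Compute partial derivatives:
  f_x = 6*x - 2.
  f_y = 1.
f_y = 1 is a nonzero constant, so f_y never vanishes: no point (x, y) can satisfy f = f_x = f_y = 0. In particular no (x, y) ∈ {−4, ..., 4}² is singular; the curve is smooth.


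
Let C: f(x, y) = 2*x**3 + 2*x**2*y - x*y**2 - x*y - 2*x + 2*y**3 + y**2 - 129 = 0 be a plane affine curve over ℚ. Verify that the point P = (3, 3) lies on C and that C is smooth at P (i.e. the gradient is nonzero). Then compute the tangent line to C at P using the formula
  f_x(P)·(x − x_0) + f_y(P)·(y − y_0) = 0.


Tangent line at P: 76*x + 57*y - 399 = 0.

Step 1: f(3, 3) = 0, so P lies on C.
Step 2: partial derivatives
  f_x(x, y) = 6*x**2 + 4*x*y - y**2 - y - 2, f_y(x, y) = 2*x**2 - 2*x*y - x + 6*y**2 + 2*y.
  f_x(P) = 76, f_y(P) = 57 (gradient nonzero, so P is smooth).
Step 3: tangent line at P: 76·(x − 3) + 57·(y − 3) = 0.
Expanding: 76*x + 57*y - 399 = 0.


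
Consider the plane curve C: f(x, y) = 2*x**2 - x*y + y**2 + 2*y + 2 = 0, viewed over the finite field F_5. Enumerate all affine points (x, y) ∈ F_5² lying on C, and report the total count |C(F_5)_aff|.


Affine F_5-points: {(0, 1), (0, 2), (1, 2), (2, 0), (3, 0), (3, 1)}; count = 6.

For each of the 25 pairs (x, y) ∈ F_5², evaluate f(x, y) mod 5. Record the zeros.
  x = 0: [0↦2, 1↦0, 2↦0, 3↦2, 4↦1]  zeros at y ∈ {1, 2}
  x = 1: [0↦4, 1↦1, 2↦0, 3↦1, 4↦4]  zeros at y ∈ {2}
  x = 2: [0↦0, 1↦1, 2↦4, 3↦4, 4↦1]  zeros at y ∈ {0}
  x = 3: [0↦0, 1↦0, 2↦2, 3↦1, 4↦2]  zeros at y ∈ {0, 1}
  x = 4: [0↦4, 1↦3, 2↦4, 3↦2, 4↦2]  zeros at y ∈ ∅
Collecting zeros: affine points = {(0, 1), (0, 2), (1, 2), (2, 0), (3, 0), (3, 1)}.
Total count |C(F_5)_aff| = 6.


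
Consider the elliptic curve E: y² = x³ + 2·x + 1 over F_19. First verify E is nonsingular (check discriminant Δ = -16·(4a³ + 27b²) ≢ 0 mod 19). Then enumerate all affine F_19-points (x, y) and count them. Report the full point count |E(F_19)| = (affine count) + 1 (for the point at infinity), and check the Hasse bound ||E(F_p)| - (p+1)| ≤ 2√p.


Affine points = {(0, 1), (0, 18), (1, 2), (1, 17), (4, 4), (4, 15), (6, 1), (6, 18), (7, 4), (7, 15), (8, 4), (8, 15), (9, 8), (9, 11), (11, 9), (11, 10), (12, 9), (12, 10), (13, 1), (13, 18), (15, 9), (15, 10), (16, 5), (16, 14), (18, 6), (18, 13)}; affine count = 26; |E(F_19)| = 27.

Discriminant check: Δ ∝ 4a³ + 27b² = 4·2³ + 27·1² = 4·8 + 27·1 ≡ 2 (mod 19). Nonzero ⇒ E is nonsingular.
For each x ∈ F_19, compute rhs = x³ + 2·x + 1 mod 19, then count y ∈ F_19 with y² ≡ rhs.
  x = 0: rhs = 1, matching y values: 1, 18 (2 points).
  x = 1: rhs = 4, matching y values: 2, 17 (2 points).
  x = 2: rhs = 13, matching y values: none (0 points).
  x = 3: rhs = 15, matching y values: none (0 points).
  x = 4: rhs = 16, matching y values: 4, 15 (2 points).
  x = 5: rhs = 3, matching y values: none (0 points).
  x = 6: rhs = 1, matching y values: 1, 18 (2 points).
  x = 7: rhs = 16, matching y values: 4, 15 (2 points).
  x = 8: rhs = 16, matching y values: 4, 15 (2 points).
  x = 9: rhs = 7, matching y values: 8, 11 (2 points).
  x = 10: rhs = 14, matching y values: none (0 points).
  x = 11: rhs = 5, matching y values: 9, 10 (2 points).
  x = 12: rhs = 5, matching y values: 9, 10 (2 points).
  x = 13: rhs = 1, matching y values: 1, 18 (2 points).
  x = 14: rhs = 18, matching y values: none (0 points).
  x = 15: rhs = 5, matching y values: 9, 10 (2 points).
  x = 16: rhs = 6, matching y values: 5, 14 (2 points).
  x = 17: rhs = 8, matching y values: none (0 points).
  x = 18: rhs = 17, matching y values: 6, 13 (2 points).
Total affine count: 26.
Full point count |E(F_19)| = 26 + 1 = 27.
Hasse bound: |27 − (19+1)| = |7| = 7 ≤ 2√19 ≈ 8.7178 ✓.
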